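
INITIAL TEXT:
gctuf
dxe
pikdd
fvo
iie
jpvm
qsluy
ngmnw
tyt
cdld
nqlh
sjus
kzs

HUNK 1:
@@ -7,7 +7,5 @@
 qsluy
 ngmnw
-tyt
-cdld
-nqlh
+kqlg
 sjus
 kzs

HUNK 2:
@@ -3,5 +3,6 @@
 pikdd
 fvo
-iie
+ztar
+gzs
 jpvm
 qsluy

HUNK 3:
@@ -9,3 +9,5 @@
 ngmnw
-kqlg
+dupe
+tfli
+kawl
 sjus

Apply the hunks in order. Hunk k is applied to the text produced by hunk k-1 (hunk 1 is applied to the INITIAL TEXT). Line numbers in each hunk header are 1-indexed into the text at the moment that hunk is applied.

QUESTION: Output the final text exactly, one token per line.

Hunk 1: at line 7 remove [tyt,cdld,nqlh] add [kqlg] -> 11 lines: gctuf dxe pikdd fvo iie jpvm qsluy ngmnw kqlg sjus kzs
Hunk 2: at line 3 remove [iie] add [ztar,gzs] -> 12 lines: gctuf dxe pikdd fvo ztar gzs jpvm qsluy ngmnw kqlg sjus kzs
Hunk 3: at line 9 remove [kqlg] add [dupe,tfli,kawl] -> 14 lines: gctuf dxe pikdd fvo ztar gzs jpvm qsluy ngmnw dupe tfli kawl sjus kzs

Answer: gctuf
dxe
pikdd
fvo
ztar
gzs
jpvm
qsluy
ngmnw
dupe
tfli
kawl
sjus
kzs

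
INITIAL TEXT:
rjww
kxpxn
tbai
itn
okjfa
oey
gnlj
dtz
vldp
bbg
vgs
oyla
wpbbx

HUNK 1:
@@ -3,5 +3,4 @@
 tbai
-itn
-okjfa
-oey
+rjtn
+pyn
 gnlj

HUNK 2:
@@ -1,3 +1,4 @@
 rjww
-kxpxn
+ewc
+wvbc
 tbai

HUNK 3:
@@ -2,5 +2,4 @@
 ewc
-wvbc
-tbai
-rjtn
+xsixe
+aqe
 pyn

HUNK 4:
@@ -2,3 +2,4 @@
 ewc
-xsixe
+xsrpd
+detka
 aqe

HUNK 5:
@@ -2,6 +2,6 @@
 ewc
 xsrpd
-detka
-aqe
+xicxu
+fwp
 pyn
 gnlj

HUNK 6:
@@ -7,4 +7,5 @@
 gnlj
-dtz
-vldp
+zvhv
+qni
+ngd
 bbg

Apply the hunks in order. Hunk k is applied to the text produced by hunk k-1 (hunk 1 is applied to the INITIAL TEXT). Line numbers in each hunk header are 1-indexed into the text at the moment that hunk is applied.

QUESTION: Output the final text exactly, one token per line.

Answer: rjww
ewc
xsrpd
xicxu
fwp
pyn
gnlj
zvhv
qni
ngd
bbg
vgs
oyla
wpbbx

Derivation:
Hunk 1: at line 3 remove [itn,okjfa,oey] add [rjtn,pyn] -> 12 lines: rjww kxpxn tbai rjtn pyn gnlj dtz vldp bbg vgs oyla wpbbx
Hunk 2: at line 1 remove [kxpxn] add [ewc,wvbc] -> 13 lines: rjww ewc wvbc tbai rjtn pyn gnlj dtz vldp bbg vgs oyla wpbbx
Hunk 3: at line 2 remove [wvbc,tbai,rjtn] add [xsixe,aqe] -> 12 lines: rjww ewc xsixe aqe pyn gnlj dtz vldp bbg vgs oyla wpbbx
Hunk 4: at line 2 remove [xsixe] add [xsrpd,detka] -> 13 lines: rjww ewc xsrpd detka aqe pyn gnlj dtz vldp bbg vgs oyla wpbbx
Hunk 5: at line 2 remove [detka,aqe] add [xicxu,fwp] -> 13 lines: rjww ewc xsrpd xicxu fwp pyn gnlj dtz vldp bbg vgs oyla wpbbx
Hunk 6: at line 7 remove [dtz,vldp] add [zvhv,qni,ngd] -> 14 lines: rjww ewc xsrpd xicxu fwp pyn gnlj zvhv qni ngd bbg vgs oyla wpbbx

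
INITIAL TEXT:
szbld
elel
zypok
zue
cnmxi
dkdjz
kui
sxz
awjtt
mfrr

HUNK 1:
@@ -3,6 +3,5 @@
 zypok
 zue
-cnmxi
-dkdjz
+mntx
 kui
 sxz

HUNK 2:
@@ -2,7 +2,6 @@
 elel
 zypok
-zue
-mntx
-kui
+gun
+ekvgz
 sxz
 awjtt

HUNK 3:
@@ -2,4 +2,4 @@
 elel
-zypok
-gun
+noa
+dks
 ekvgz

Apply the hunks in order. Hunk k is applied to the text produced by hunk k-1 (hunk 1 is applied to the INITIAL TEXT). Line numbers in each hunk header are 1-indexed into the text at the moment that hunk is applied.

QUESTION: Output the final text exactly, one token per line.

Hunk 1: at line 3 remove [cnmxi,dkdjz] add [mntx] -> 9 lines: szbld elel zypok zue mntx kui sxz awjtt mfrr
Hunk 2: at line 2 remove [zue,mntx,kui] add [gun,ekvgz] -> 8 lines: szbld elel zypok gun ekvgz sxz awjtt mfrr
Hunk 3: at line 2 remove [zypok,gun] add [noa,dks] -> 8 lines: szbld elel noa dks ekvgz sxz awjtt mfrr

Answer: szbld
elel
noa
dks
ekvgz
sxz
awjtt
mfrr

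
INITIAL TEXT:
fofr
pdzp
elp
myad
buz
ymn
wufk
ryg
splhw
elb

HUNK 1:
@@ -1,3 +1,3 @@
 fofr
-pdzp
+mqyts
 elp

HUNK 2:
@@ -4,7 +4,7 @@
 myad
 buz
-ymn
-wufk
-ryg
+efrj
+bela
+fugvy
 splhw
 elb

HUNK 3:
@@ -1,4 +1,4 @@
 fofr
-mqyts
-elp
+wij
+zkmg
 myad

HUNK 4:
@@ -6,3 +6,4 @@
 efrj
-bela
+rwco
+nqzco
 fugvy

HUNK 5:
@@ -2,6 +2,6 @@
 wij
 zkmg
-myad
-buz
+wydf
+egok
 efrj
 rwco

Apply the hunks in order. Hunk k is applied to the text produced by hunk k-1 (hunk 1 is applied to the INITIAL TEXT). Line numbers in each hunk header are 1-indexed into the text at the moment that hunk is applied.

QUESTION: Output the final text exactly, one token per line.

Answer: fofr
wij
zkmg
wydf
egok
efrj
rwco
nqzco
fugvy
splhw
elb

Derivation:
Hunk 1: at line 1 remove [pdzp] add [mqyts] -> 10 lines: fofr mqyts elp myad buz ymn wufk ryg splhw elb
Hunk 2: at line 4 remove [ymn,wufk,ryg] add [efrj,bela,fugvy] -> 10 lines: fofr mqyts elp myad buz efrj bela fugvy splhw elb
Hunk 3: at line 1 remove [mqyts,elp] add [wij,zkmg] -> 10 lines: fofr wij zkmg myad buz efrj bela fugvy splhw elb
Hunk 4: at line 6 remove [bela] add [rwco,nqzco] -> 11 lines: fofr wij zkmg myad buz efrj rwco nqzco fugvy splhw elb
Hunk 5: at line 2 remove [myad,buz] add [wydf,egok] -> 11 lines: fofr wij zkmg wydf egok efrj rwco nqzco fugvy splhw elb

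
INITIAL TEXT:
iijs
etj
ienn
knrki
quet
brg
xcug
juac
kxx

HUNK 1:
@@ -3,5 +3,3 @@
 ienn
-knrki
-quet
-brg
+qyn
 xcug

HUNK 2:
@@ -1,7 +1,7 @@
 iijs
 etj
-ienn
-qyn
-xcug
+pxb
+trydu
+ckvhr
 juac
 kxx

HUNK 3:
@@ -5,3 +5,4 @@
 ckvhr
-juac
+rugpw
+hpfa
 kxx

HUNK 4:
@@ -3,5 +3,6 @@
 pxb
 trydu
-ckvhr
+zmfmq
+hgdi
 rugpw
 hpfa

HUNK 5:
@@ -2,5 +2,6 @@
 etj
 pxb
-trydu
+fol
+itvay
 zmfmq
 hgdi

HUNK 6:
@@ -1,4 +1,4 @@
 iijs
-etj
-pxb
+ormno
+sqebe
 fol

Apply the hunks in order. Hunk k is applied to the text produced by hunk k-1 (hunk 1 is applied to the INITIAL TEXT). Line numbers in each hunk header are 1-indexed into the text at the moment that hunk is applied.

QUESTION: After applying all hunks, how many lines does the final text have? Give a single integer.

Hunk 1: at line 3 remove [knrki,quet,brg] add [qyn] -> 7 lines: iijs etj ienn qyn xcug juac kxx
Hunk 2: at line 1 remove [ienn,qyn,xcug] add [pxb,trydu,ckvhr] -> 7 lines: iijs etj pxb trydu ckvhr juac kxx
Hunk 3: at line 5 remove [juac] add [rugpw,hpfa] -> 8 lines: iijs etj pxb trydu ckvhr rugpw hpfa kxx
Hunk 4: at line 3 remove [ckvhr] add [zmfmq,hgdi] -> 9 lines: iijs etj pxb trydu zmfmq hgdi rugpw hpfa kxx
Hunk 5: at line 2 remove [trydu] add [fol,itvay] -> 10 lines: iijs etj pxb fol itvay zmfmq hgdi rugpw hpfa kxx
Hunk 6: at line 1 remove [etj,pxb] add [ormno,sqebe] -> 10 lines: iijs ormno sqebe fol itvay zmfmq hgdi rugpw hpfa kxx
Final line count: 10

Answer: 10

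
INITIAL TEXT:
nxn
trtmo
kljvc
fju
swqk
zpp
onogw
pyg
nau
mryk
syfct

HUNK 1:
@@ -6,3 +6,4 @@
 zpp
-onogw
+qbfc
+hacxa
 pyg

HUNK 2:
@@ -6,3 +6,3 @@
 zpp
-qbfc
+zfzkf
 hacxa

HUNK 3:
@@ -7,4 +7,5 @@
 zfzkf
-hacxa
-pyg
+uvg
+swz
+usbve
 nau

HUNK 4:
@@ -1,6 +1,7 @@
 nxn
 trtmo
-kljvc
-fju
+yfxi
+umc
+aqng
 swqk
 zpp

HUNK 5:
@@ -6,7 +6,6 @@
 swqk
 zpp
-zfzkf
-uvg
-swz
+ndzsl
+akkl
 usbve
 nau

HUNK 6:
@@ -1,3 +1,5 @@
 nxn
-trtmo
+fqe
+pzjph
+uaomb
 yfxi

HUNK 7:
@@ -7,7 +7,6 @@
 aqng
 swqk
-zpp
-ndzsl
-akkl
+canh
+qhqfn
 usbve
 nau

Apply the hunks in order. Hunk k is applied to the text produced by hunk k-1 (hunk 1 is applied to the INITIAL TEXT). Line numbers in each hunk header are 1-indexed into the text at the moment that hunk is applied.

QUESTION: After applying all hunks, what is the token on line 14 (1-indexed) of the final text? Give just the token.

Hunk 1: at line 6 remove [onogw] add [qbfc,hacxa] -> 12 lines: nxn trtmo kljvc fju swqk zpp qbfc hacxa pyg nau mryk syfct
Hunk 2: at line 6 remove [qbfc] add [zfzkf] -> 12 lines: nxn trtmo kljvc fju swqk zpp zfzkf hacxa pyg nau mryk syfct
Hunk 3: at line 7 remove [hacxa,pyg] add [uvg,swz,usbve] -> 13 lines: nxn trtmo kljvc fju swqk zpp zfzkf uvg swz usbve nau mryk syfct
Hunk 4: at line 1 remove [kljvc,fju] add [yfxi,umc,aqng] -> 14 lines: nxn trtmo yfxi umc aqng swqk zpp zfzkf uvg swz usbve nau mryk syfct
Hunk 5: at line 6 remove [zfzkf,uvg,swz] add [ndzsl,akkl] -> 13 lines: nxn trtmo yfxi umc aqng swqk zpp ndzsl akkl usbve nau mryk syfct
Hunk 6: at line 1 remove [trtmo] add [fqe,pzjph,uaomb] -> 15 lines: nxn fqe pzjph uaomb yfxi umc aqng swqk zpp ndzsl akkl usbve nau mryk syfct
Hunk 7: at line 7 remove [zpp,ndzsl,akkl] add [canh,qhqfn] -> 14 lines: nxn fqe pzjph uaomb yfxi umc aqng swqk canh qhqfn usbve nau mryk syfct
Final line 14: syfct

Answer: syfct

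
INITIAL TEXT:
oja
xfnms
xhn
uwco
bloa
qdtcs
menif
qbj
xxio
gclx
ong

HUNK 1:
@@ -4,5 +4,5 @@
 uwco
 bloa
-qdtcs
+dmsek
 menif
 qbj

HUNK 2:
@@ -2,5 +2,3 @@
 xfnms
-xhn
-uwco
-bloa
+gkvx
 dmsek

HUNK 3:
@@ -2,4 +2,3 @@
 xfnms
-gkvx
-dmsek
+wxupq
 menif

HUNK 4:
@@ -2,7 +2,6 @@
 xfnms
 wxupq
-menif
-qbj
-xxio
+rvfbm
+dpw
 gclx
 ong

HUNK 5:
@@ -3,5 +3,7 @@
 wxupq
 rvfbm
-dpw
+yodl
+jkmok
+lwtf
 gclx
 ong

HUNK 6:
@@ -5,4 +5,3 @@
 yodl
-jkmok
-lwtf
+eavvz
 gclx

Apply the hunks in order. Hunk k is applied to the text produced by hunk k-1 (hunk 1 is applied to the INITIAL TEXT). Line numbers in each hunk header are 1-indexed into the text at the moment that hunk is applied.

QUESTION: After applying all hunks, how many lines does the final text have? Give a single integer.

Answer: 8

Derivation:
Hunk 1: at line 4 remove [qdtcs] add [dmsek] -> 11 lines: oja xfnms xhn uwco bloa dmsek menif qbj xxio gclx ong
Hunk 2: at line 2 remove [xhn,uwco,bloa] add [gkvx] -> 9 lines: oja xfnms gkvx dmsek menif qbj xxio gclx ong
Hunk 3: at line 2 remove [gkvx,dmsek] add [wxupq] -> 8 lines: oja xfnms wxupq menif qbj xxio gclx ong
Hunk 4: at line 2 remove [menif,qbj,xxio] add [rvfbm,dpw] -> 7 lines: oja xfnms wxupq rvfbm dpw gclx ong
Hunk 5: at line 3 remove [dpw] add [yodl,jkmok,lwtf] -> 9 lines: oja xfnms wxupq rvfbm yodl jkmok lwtf gclx ong
Hunk 6: at line 5 remove [jkmok,lwtf] add [eavvz] -> 8 lines: oja xfnms wxupq rvfbm yodl eavvz gclx ong
Final line count: 8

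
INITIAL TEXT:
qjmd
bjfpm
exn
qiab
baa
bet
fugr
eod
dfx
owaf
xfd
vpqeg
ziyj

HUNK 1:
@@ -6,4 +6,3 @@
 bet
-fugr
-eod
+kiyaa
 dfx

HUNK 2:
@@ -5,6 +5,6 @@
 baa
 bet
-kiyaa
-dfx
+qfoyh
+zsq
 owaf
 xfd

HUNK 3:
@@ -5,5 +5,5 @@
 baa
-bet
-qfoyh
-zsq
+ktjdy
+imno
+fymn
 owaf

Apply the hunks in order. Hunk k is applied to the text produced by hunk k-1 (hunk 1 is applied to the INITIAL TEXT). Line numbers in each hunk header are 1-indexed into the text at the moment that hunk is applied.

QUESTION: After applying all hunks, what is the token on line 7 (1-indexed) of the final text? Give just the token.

Hunk 1: at line 6 remove [fugr,eod] add [kiyaa] -> 12 lines: qjmd bjfpm exn qiab baa bet kiyaa dfx owaf xfd vpqeg ziyj
Hunk 2: at line 5 remove [kiyaa,dfx] add [qfoyh,zsq] -> 12 lines: qjmd bjfpm exn qiab baa bet qfoyh zsq owaf xfd vpqeg ziyj
Hunk 3: at line 5 remove [bet,qfoyh,zsq] add [ktjdy,imno,fymn] -> 12 lines: qjmd bjfpm exn qiab baa ktjdy imno fymn owaf xfd vpqeg ziyj
Final line 7: imno

Answer: imno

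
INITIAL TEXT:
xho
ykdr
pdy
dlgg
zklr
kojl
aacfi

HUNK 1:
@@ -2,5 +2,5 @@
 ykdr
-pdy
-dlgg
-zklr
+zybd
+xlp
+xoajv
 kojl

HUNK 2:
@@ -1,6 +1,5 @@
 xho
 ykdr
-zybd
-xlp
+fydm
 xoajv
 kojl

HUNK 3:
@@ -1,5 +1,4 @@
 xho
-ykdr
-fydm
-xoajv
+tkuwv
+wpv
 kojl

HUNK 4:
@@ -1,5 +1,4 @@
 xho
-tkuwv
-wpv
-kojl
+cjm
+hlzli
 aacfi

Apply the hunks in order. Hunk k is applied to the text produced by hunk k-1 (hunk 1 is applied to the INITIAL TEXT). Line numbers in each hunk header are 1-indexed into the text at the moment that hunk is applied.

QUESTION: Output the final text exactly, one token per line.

Hunk 1: at line 2 remove [pdy,dlgg,zklr] add [zybd,xlp,xoajv] -> 7 lines: xho ykdr zybd xlp xoajv kojl aacfi
Hunk 2: at line 1 remove [zybd,xlp] add [fydm] -> 6 lines: xho ykdr fydm xoajv kojl aacfi
Hunk 3: at line 1 remove [ykdr,fydm,xoajv] add [tkuwv,wpv] -> 5 lines: xho tkuwv wpv kojl aacfi
Hunk 4: at line 1 remove [tkuwv,wpv,kojl] add [cjm,hlzli] -> 4 lines: xho cjm hlzli aacfi

Answer: xho
cjm
hlzli
aacfi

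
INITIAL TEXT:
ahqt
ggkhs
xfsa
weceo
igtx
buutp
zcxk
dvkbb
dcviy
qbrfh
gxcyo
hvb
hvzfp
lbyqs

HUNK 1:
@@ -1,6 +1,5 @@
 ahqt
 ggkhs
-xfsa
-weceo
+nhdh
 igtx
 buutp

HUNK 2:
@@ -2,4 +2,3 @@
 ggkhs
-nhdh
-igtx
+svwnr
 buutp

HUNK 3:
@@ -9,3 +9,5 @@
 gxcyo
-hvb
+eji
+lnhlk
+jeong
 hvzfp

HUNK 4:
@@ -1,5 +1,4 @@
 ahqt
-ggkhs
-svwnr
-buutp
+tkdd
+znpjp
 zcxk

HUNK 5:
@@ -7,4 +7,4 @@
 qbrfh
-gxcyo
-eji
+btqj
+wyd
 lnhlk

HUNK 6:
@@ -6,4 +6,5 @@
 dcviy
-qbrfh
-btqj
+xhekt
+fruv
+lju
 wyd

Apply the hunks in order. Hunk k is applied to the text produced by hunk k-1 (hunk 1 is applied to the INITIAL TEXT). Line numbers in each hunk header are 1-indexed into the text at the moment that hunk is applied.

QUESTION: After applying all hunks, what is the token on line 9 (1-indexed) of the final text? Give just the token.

Hunk 1: at line 1 remove [xfsa,weceo] add [nhdh] -> 13 lines: ahqt ggkhs nhdh igtx buutp zcxk dvkbb dcviy qbrfh gxcyo hvb hvzfp lbyqs
Hunk 2: at line 2 remove [nhdh,igtx] add [svwnr] -> 12 lines: ahqt ggkhs svwnr buutp zcxk dvkbb dcviy qbrfh gxcyo hvb hvzfp lbyqs
Hunk 3: at line 9 remove [hvb] add [eji,lnhlk,jeong] -> 14 lines: ahqt ggkhs svwnr buutp zcxk dvkbb dcviy qbrfh gxcyo eji lnhlk jeong hvzfp lbyqs
Hunk 4: at line 1 remove [ggkhs,svwnr,buutp] add [tkdd,znpjp] -> 13 lines: ahqt tkdd znpjp zcxk dvkbb dcviy qbrfh gxcyo eji lnhlk jeong hvzfp lbyqs
Hunk 5: at line 7 remove [gxcyo,eji] add [btqj,wyd] -> 13 lines: ahqt tkdd znpjp zcxk dvkbb dcviy qbrfh btqj wyd lnhlk jeong hvzfp lbyqs
Hunk 6: at line 6 remove [qbrfh,btqj] add [xhekt,fruv,lju] -> 14 lines: ahqt tkdd znpjp zcxk dvkbb dcviy xhekt fruv lju wyd lnhlk jeong hvzfp lbyqs
Final line 9: lju

Answer: lju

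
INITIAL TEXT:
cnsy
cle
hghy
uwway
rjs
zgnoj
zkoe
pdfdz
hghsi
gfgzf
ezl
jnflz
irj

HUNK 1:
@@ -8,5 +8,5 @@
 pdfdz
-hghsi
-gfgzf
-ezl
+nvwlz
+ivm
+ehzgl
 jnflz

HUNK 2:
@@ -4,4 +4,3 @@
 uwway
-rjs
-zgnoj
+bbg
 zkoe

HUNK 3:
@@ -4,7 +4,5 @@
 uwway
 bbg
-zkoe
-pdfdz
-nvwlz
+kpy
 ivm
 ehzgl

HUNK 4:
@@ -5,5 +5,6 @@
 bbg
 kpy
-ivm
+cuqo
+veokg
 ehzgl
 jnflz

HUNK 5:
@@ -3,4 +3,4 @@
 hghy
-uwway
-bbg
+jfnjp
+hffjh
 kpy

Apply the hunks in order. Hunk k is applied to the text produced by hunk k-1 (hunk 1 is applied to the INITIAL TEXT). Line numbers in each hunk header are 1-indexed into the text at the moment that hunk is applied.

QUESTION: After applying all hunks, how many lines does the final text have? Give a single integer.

Hunk 1: at line 8 remove [hghsi,gfgzf,ezl] add [nvwlz,ivm,ehzgl] -> 13 lines: cnsy cle hghy uwway rjs zgnoj zkoe pdfdz nvwlz ivm ehzgl jnflz irj
Hunk 2: at line 4 remove [rjs,zgnoj] add [bbg] -> 12 lines: cnsy cle hghy uwway bbg zkoe pdfdz nvwlz ivm ehzgl jnflz irj
Hunk 3: at line 4 remove [zkoe,pdfdz,nvwlz] add [kpy] -> 10 lines: cnsy cle hghy uwway bbg kpy ivm ehzgl jnflz irj
Hunk 4: at line 5 remove [ivm] add [cuqo,veokg] -> 11 lines: cnsy cle hghy uwway bbg kpy cuqo veokg ehzgl jnflz irj
Hunk 5: at line 3 remove [uwway,bbg] add [jfnjp,hffjh] -> 11 lines: cnsy cle hghy jfnjp hffjh kpy cuqo veokg ehzgl jnflz irj
Final line count: 11

Answer: 11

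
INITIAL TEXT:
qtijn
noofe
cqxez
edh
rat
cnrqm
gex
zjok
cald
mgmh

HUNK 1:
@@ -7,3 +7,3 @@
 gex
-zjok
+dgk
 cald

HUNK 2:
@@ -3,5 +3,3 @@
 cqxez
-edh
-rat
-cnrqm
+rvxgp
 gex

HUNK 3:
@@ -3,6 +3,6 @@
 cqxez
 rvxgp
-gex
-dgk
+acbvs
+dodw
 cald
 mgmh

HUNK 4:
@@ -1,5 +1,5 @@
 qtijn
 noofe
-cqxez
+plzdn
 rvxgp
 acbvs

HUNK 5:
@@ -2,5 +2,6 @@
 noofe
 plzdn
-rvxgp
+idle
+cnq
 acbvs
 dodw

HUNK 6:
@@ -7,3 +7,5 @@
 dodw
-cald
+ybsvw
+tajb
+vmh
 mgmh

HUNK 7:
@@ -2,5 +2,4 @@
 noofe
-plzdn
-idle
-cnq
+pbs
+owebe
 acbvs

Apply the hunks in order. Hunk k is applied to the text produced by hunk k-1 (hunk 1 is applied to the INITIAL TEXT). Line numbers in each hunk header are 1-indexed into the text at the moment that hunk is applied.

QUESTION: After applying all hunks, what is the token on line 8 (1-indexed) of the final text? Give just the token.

Hunk 1: at line 7 remove [zjok] add [dgk] -> 10 lines: qtijn noofe cqxez edh rat cnrqm gex dgk cald mgmh
Hunk 2: at line 3 remove [edh,rat,cnrqm] add [rvxgp] -> 8 lines: qtijn noofe cqxez rvxgp gex dgk cald mgmh
Hunk 3: at line 3 remove [gex,dgk] add [acbvs,dodw] -> 8 lines: qtijn noofe cqxez rvxgp acbvs dodw cald mgmh
Hunk 4: at line 1 remove [cqxez] add [plzdn] -> 8 lines: qtijn noofe plzdn rvxgp acbvs dodw cald mgmh
Hunk 5: at line 2 remove [rvxgp] add [idle,cnq] -> 9 lines: qtijn noofe plzdn idle cnq acbvs dodw cald mgmh
Hunk 6: at line 7 remove [cald] add [ybsvw,tajb,vmh] -> 11 lines: qtijn noofe plzdn idle cnq acbvs dodw ybsvw tajb vmh mgmh
Hunk 7: at line 2 remove [plzdn,idle,cnq] add [pbs,owebe] -> 10 lines: qtijn noofe pbs owebe acbvs dodw ybsvw tajb vmh mgmh
Final line 8: tajb

Answer: tajb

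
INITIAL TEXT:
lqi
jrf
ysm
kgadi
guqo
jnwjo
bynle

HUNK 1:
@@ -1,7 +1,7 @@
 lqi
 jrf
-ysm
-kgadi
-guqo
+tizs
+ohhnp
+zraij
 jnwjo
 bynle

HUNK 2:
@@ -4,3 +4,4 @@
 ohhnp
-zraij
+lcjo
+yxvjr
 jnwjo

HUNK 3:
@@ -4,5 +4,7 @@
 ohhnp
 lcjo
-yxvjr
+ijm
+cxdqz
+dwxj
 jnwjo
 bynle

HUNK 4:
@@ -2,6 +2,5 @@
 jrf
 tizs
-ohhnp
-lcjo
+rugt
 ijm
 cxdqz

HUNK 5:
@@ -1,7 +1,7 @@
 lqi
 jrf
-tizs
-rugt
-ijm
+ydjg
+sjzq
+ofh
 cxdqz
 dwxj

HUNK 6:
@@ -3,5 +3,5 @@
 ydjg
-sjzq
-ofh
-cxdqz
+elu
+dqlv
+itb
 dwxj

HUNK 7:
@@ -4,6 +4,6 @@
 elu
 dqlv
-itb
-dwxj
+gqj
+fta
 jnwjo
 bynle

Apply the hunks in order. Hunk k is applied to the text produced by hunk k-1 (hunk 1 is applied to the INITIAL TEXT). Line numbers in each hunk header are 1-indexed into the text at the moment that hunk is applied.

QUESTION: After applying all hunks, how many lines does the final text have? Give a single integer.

Answer: 9

Derivation:
Hunk 1: at line 1 remove [ysm,kgadi,guqo] add [tizs,ohhnp,zraij] -> 7 lines: lqi jrf tizs ohhnp zraij jnwjo bynle
Hunk 2: at line 4 remove [zraij] add [lcjo,yxvjr] -> 8 lines: lqi jrf tizs ohhnp lcjo yxvjr jnwjo bynle
Hunk 3: at line 4 remove [yxvjr] add [ijm,cxdqz,dwxj] -> 10 lines: lqi jrf tizs ohhnp lcjo ijm cxdqz dwxj jnwjo bynle
Hunk 4: at line 2 remove [ohhnp,lcjo] add [rugt] -> 9 lines: lqi jrf tizs rugt ijm cxdqz dwxj jnwjo bynle
Hunk 5: at line 1 remove [tizs,rugt,ijm] add [ydjg,sjzq,ofh] -> 9 lines: lqi jrf ydjg sjzq ofh cxdqz dwxj jnwjo bynle
Hunk 6: at line 3 remove [sjzq,ofh,cxdqz] add [elu,dqlv,itb] -> 9 lines: lqi jrf ydjg elu dqlv itb dwxj jnwjo bynle
Hunk 7: at line 4 remove [itb,dwxj] add [gqj,fta] -> 9 lines: lqi jrf ydjg elu dqlv gqj fta jnwjo bynle
Final line count: 9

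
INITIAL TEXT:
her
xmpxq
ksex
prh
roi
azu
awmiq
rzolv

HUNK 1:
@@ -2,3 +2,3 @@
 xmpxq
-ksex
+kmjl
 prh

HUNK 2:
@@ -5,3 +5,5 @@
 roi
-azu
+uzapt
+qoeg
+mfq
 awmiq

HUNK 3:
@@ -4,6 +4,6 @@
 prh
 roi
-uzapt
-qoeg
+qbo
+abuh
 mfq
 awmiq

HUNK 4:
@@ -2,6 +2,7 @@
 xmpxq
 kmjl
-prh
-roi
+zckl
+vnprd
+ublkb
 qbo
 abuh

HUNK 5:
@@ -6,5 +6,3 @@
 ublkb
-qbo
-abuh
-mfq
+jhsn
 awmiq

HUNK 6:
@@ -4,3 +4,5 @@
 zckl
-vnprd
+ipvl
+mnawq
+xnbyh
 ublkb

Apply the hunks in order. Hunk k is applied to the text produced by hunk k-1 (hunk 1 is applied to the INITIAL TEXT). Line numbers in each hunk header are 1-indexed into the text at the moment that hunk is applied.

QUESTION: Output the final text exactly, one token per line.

Hunk 1: at line 2 remove [ksex] add [kmjl] -> 8 lines: her xmpxq kmjl prh roi azu awmiq rzolv
Hunk 2: at line 5 remove [azu] add [uzapt,qoeg,mfq] -> 10 lines: her xmpxq kmjl prh roi uzapt qoeg mfq awmiq rzolv
Hunk 3: at line 4 remove [uzapt,qoeg] add [qbo,abuh] -> 10 lines: her xmpxq kmjl prh roi qbo abuh mfq awmiq rzolv
Hunk 4: at line 2 remove [prh,roi] add [zckl,vnprd,ublkb] -> 11 lines: her xmpxq kmjl zckl vnprd ublkb qbo abuh mfq awmiq rzolv
Hunk 5: at line 6 remove [qbo,abuh,mfq] add [jhsn] -> 9 lines: her xmpxq kmjl zckl vnprd ublkb jhsn awmiq rzolv
Hunk 6: at line 4 remove [vnprd] add [ipvl,mnawq,xnbyh] -> 11 lines: her xmpxq kmjl zckl ipvl mnawq xnbyh ublkb jhsn awmiq rzolv

Answer: her
xmpxq
kmjl
zckl
ipvl
mnawq
xnbyh
ublkb
jhsn
awmiq
rzolv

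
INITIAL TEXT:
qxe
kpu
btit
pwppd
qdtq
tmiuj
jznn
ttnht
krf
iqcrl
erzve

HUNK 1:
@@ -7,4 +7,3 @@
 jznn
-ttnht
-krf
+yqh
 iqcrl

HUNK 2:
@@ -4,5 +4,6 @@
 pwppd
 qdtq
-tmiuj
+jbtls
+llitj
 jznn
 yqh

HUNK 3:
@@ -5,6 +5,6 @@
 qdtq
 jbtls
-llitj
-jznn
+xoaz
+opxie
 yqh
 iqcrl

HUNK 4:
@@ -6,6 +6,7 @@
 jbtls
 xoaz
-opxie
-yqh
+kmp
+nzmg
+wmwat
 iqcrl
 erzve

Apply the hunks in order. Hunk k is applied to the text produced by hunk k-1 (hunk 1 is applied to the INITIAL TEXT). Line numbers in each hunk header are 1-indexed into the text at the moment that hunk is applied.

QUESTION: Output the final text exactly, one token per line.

Answer: qxe
kpu
btit
pwppd
qdtq
jbtls
xoaz
kmp
nzmg
wmwat
iqcrl
erzve

Derivation:
Hunk 1: at line 7 remove [ttnht,krf] add [yqh] -> 10 lines: qxe kpu btit pwppd qdtq tmiuj jznn yqh iqcrl erzve
Hunk 2: at line 4 remove [tmiuj] add [jbtls,llitj] -> 11 lines: qxe kpu btit pwppd qdtq jbtls llitj jznn yqh iqcrl erzve
Hunk 3: at line 5 remove [llitj,jznn] add [xoaz,opxie] -> 11 lines: qxe kpu btit pwppd qdtq jbtls xoaz opxie yqh iqcrl erzve
Hunk 4: at line 6 remove [opxie,yqh] add [kmp,nzmg,wmwat] -> 12 lines: qxe kpu btit pwppd qdtq jbtls xoaz kmp nzmg wmwat iqcrl erzve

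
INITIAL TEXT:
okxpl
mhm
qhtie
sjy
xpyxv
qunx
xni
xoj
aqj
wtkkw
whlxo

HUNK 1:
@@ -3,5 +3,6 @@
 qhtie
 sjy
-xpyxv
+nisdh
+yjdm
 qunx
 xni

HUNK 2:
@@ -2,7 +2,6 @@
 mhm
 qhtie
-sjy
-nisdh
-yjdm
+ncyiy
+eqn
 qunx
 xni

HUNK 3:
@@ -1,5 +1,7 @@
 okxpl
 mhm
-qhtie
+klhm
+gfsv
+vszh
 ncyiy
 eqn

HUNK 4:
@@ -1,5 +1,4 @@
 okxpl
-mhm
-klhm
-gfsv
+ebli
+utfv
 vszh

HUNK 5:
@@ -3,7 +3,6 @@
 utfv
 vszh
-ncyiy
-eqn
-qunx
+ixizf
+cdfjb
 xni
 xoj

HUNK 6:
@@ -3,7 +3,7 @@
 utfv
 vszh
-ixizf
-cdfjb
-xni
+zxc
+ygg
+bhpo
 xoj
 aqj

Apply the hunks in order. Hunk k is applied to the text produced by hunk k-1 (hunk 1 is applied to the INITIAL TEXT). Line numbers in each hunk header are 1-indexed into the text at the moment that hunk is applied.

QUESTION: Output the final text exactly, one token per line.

Hunk 1: at line 3 remove [xpyxv] add [nisdh,yjdm] -> 12 lines: okxpl mhm qhtie sjy nisdh yjdm qunx xni xoj aqj wtkkw whlxo
Hunk 2: at line 2 remove [sjy,nisdh,yjdm] add [ncyiy,eqn] -> 11 lines: okxpl mhm qhtie ncyiy eqn qunx xni xoj aqj wtkkw whlxo
Hunk 3: at line 1 remove [qhtie] add [klhm,gfsv,vszh] -> 13 lines: okxpl mhm klhm gfsv vszh ncyiy eqn qunx xni xoj aqj wtkkw whlxo
Hunk 4: at line 1 remove [mhm,klhm,gfsv] add [ebli,utfv] -> 12 lines: okxpl ebli utfv vszh ncyiy eqn qunx xni xoj aqj wtkkw whlxo
Hunk 5: at line 3 remove [ncyiy,eqn,qunx] add [ixizf,cdfjb] -> 11 lines: okxpl ebli utfv vszh ixizf cdfjb xni xoj aqj wtkkw whlxo
Hunk 6: at line 3 remove [ixizf,cdfjb,xni] add [zxc,ygg,bhpo] -> 11 lines: okxpl ebli utfv vszh zxc ygg bhpo xoj aqj wtkkw whlxo

Answer: okxpl
ebli
utfv
vszh
zxc
ygg
bhpo
xoj
aqj
wtkkw
whlxo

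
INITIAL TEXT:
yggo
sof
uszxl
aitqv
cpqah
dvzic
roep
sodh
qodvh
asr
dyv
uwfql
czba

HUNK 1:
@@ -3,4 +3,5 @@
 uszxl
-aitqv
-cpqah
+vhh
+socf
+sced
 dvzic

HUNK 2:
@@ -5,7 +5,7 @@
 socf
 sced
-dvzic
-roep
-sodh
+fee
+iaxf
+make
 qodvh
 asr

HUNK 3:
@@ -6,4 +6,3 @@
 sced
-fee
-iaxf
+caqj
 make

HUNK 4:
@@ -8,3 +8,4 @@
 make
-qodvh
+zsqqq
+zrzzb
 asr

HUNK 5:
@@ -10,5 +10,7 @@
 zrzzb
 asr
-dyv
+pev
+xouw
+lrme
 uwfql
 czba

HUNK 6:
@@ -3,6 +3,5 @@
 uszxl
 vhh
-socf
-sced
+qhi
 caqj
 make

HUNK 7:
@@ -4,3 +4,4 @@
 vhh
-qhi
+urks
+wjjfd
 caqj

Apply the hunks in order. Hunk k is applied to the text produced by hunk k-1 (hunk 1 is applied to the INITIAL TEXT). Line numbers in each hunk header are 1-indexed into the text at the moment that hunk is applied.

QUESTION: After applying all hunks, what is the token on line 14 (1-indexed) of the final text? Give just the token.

Hunk 1: at line 3 remove [aitqv,cpqah] add [vhh,socf,sced] -> 14 lines: yggo sof uszxl vhh socf sced dvzic roep sodh qodvh asr dyv uwfql czba
Hunk 2: at line 5 remove [dvzic,roep,sodh] add [fee,iaxf,make] -> 14 lines: yggo sof uszxl vhh socf sced fee iaxf make qodvh asr dyv uwfql czba
Hunk 3: at line 6 remove [fee,iaxf] add [caqj] -> 13 lines: yggo sof uszxl vhh socf sced caqj make qodvh asr dyv uwfql czba
Hunk 4: at line 8 remove [qodvh] add [zsqqq,zrzzb] -> 14 lines: yggo sof uszxl vhh socf sced caqj make zsqqq zrzzb asr dyv uwfql czba
Hunk 5: at line 10 remove [dyv] add [pev,xouw,lrme] -> 16 lines: yggo sof uszxl vhh socf sced caqj make zsqqq zrzzb asr pev xouw lrme uwfql czba
Hunk 6: at line 3 remove [socf,sced] add [qhi] -> 15 lines: yggo sof uszxl vhh qhi caqj make zsqqq zrzzb asr pev xouw lrme uwfql czba
Hunk 7: at line 4 remove [qhi] add [urks,wjjfd] -> 16 lines: yggo sof uszxl vhh urks wjjfd caqj make zsqqq zrzzb asr pev xouw lrme uwfql czba
Final line 14: lrme

Answer: lrme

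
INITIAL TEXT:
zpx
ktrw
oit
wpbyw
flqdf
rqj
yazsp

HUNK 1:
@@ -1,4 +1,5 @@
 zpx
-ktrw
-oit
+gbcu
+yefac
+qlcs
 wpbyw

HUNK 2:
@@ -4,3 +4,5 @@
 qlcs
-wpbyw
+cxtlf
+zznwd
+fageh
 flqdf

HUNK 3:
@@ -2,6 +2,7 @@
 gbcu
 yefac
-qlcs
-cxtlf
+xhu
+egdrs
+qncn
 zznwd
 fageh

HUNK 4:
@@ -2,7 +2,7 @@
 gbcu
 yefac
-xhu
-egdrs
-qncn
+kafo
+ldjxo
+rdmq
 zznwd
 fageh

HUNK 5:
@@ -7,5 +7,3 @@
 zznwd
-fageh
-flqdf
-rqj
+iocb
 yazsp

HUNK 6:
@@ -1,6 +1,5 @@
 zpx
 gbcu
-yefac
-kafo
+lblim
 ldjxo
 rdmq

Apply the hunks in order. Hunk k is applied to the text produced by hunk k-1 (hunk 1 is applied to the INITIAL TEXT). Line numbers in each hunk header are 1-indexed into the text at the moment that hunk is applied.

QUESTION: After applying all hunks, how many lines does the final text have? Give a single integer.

Answer: 8

Derivation:
Hunk 1: at line 1 remove [ktrw,oit] add [gbcu,yefac,qlcs] -> 8 lines: zpx gbcu yefac qlcs wpbyw flqdf rqj yazsp
Hunk 2: at line 4 remove [wpbyw] add [cxtlf,zznwd,fageh] -> 10 lines: zpx gbcu yefac qlcs cxtlf zznwd fageh flqdf rqj yazsp
Hunk 3: at line 2 remove [qlcs,cxtlf] add [xhu,egdrs,qncn] -> 11 lines: zpx gbcu yefac xhu egdrs qncn zznwd fageh flqdf rqj yazsp
Hunk 4: at line 2 remove [xhu,egdrs,qncn] add [kafo,ldjxo,rdmq] -> 11 lines: zpx gbcu yefac kafo ldjxo rdmq zznwd fageh flqdf rqj yazsp
Hunk 5: at line 7 remove [fageh,flqdf,rqj] add [iocb] -> 9 lines: zpx gbcu yefac kafo ldjxo rdmq zznwd iocb yazsp
Hunk 6: at line 1 remove [yefac,kafo] add [lblim] -> 8 lines: zpx gbcu lblim ldjxo rdmq zznwd iocb yazsp
Final line count: 8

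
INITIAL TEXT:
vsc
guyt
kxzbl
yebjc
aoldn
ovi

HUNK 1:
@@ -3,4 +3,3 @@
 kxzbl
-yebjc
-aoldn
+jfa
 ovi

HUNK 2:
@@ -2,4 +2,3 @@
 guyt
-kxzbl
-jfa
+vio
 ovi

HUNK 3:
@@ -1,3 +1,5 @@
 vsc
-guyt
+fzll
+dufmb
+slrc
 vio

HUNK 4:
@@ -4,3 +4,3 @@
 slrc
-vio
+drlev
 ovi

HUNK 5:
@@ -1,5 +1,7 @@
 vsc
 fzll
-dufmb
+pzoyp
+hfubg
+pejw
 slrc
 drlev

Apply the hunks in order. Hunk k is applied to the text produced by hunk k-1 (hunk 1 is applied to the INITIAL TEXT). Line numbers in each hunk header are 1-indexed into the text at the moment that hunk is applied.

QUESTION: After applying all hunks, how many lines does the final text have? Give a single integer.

Hunk 1: at line 3 remove [yebjc,aoldn] add [jfa] -> 5 lines: vsc guyt kxzbl jfa ovi
Hunk 2: at line 2 remove [kxzbl,jfa] add [vio] -> 4 lines: vsc guyt vio ovi
Hunk 3: at line 1 remove [guyt] add [fzll,dufmb,slrc] -> 6 lines: vsc fzll dufmb slrc vio ovi
Hunk 4: at line 4 remove [vio] add [drlev] -> 6 lines: vsc fzll dufmb slrc drlev ovi
Hunk 5: at line 1 remove [dufmb] add [pzoyp,hfubg,pejw] -> 8 lines: vsc fzll pzoyp hfubg pejw slrc drlev ovi
Final line count: 8

Answer: 8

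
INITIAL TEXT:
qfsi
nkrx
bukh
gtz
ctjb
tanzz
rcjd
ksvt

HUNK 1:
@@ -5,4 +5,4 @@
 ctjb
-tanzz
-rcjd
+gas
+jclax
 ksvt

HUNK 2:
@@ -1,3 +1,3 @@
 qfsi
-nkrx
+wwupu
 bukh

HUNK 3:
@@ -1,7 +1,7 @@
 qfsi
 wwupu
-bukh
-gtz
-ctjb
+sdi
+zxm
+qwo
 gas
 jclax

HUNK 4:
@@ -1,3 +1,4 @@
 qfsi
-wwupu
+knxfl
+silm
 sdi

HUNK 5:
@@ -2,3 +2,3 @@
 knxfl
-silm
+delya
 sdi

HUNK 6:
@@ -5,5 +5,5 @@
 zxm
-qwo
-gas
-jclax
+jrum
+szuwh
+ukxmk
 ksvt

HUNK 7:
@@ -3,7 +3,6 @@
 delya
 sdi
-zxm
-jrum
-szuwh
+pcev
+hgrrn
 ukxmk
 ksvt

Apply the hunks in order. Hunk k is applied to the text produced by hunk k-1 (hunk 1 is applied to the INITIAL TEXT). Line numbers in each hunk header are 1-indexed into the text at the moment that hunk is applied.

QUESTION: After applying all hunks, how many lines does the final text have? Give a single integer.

Answer: 8

Derivation:
Hunk 1: at line 5 remove [tanzz,rcjd] add [gas,jclax] -> 8 lines: qfsi nkrx bukh gtz ctjb gas jclax ksvt
Hunk 2: at line 1 remove [nkrx] add [wwupu] -> 8 lines: qfsi wwupu bukh gtz ctjb gas jclax ksvt
Hunk 3: at line 1 remove [bukh,gtz,ctjb] add [sdi,zxm,qwo] -> 8 lines: qfsi wwupu sdi zxm qwo gas jclax ksvt
Hunk 4: at line 1 remove [wwupu] add [knxfl,silm] -> 9 lines: qfsi knxfl silm sdi zxm qwo gas jclax ksvt
Hunk 5: at line 2 remove [silm] add [delya] -> 9 lines: qfsi knxfl delya sdi zxm qwo gas jclax ksvt
Hunk 6: at line 5 remove [qwo,gas,jclax] add [jrum,szuwh,ukxmk] -> 9 lines: qfsi knxfl delya sdi zxm jrum szuwh ukxmk ksvt
Hunk 7: at line 3 remove [zxm,jrum,szuwh] add [pcev,hgrrn] -> 8 lines: qfsi knxfl delya sdi pcev hgrrn ukxmk ksvt
Final line count: 8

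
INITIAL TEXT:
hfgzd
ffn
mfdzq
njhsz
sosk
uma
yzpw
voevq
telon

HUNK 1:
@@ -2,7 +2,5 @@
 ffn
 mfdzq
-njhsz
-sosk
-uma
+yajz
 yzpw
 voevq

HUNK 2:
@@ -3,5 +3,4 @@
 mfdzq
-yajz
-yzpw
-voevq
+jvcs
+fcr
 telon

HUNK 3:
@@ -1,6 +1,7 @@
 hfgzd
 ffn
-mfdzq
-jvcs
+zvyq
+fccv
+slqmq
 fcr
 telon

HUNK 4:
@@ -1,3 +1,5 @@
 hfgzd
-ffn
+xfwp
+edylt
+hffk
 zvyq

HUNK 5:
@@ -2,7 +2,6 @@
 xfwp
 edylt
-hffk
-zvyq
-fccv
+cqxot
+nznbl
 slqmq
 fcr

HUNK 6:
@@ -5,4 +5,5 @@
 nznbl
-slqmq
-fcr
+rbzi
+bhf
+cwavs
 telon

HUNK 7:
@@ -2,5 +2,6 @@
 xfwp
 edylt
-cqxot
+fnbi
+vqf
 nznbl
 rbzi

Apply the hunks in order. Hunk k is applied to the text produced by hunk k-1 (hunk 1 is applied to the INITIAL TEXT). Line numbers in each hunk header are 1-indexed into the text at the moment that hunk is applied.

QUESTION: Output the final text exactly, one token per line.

Answer: hfgzd
xfwp
edylt
fnbi
vqf
nznbl
rbzi
bhf
cwavs
telon

Derivation:
Hunk 1: at line 2 remove [njhsz,sosk,uma] add [yajz] -> 7 lines: hfgzd ffn mfdzq yajz yzpw voevq telon
Hunk 2: at line 3 remove [yajz,yzpw,voevq] add [jvcs,fcr] -> 6 lines: hfgzd ffn mfdzq jvcs fcr telon
Hunk 3: at line 1 remove [mfdzq,jvcs] add [zvyq,fccv,slqmq] -> 7 lines: hfgzd ffn zvyq fccv slqmq fcr telon
Hunk 4: at line 1 remove [ffn] add [xfwp,edylt,hffk] -> 9 lines: hfgzd xfwp edylt hffk zvyq fccv slqmq fcr telon
Hunk 5: at line 2 remove [hffk,zvyq,fccv] add [cqxot,nznbl] -> 8 lines: hfgzd xfwp edylt cqxot nznbl slqmq fcr telon
Hunk 6: at line 5 remove [slqmq,fcr] add [rbzi,bhf,cwavs] -> 9 lines: hfgzd xfwp edylt cqxot nznbl rbzi bhf cwavs telon
Hunk 7: at line 2 remove [cqxot] add [fnbi,vqf] -> 10 lines: hfgzd xfwp edylt fnbi vqf nznbl rbzi bhf cwavs telon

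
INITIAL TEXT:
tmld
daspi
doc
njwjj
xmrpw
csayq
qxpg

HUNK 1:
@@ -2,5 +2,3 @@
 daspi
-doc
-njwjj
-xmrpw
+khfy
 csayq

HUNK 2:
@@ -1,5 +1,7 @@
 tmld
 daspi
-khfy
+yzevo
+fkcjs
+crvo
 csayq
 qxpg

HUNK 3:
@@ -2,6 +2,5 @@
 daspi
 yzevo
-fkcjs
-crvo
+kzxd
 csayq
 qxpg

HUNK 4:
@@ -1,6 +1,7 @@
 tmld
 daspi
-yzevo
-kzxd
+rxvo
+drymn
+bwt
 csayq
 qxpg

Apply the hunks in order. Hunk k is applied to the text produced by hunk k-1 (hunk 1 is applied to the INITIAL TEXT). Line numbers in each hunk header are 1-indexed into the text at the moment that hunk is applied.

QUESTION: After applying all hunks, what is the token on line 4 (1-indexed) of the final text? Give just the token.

Hunk 1: at line 2 remove [doc,njwjj,xmrpw] add [khfy] -> 5 lines: tmld daspi khfy csayq qxpg
Hunk 2: at line 1 remove [khfy] add [yzevo,fkcjs,crvo] -> 7 lines: tmld daspi yzevo fkcjs crvo csayq qxpg
Hunk 3: at line 2 remove [fkcjs,crvo] add [kzxd] -> 6 lines: tmld daspi yzevo kzxd csayq qxpg
Hunk 4: at line 1 remove [yzevo,kzxd] add [rxvo,drymn,bwt] -> 7 lines: tmld daspi rxvo drymn bwt csayq qxpg
Final line 4: drymn

Answer: drymn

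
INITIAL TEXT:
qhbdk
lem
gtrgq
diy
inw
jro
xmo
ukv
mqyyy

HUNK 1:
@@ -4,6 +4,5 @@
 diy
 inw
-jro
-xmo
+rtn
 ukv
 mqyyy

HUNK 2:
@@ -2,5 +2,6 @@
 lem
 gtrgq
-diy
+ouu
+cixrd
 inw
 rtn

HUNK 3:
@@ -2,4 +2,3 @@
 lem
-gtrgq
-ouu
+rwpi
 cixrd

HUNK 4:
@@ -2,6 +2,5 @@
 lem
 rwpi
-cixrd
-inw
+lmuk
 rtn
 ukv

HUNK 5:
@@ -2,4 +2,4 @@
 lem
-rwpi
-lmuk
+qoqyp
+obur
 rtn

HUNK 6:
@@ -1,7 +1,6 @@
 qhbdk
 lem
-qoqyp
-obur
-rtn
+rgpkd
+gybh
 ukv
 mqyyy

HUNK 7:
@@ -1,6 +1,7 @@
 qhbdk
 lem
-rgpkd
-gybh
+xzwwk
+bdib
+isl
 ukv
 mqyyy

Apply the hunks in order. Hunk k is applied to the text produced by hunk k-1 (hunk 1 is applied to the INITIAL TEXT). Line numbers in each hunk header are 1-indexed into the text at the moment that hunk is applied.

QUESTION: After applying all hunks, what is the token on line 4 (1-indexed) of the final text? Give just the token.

Answer: bdib

Derivation:
Hunk 1: at line 4 remove [jro,xmo] add [rtn] -> 8 lines: qhbdk lem gtrgq diy inw rtn ukv mqyyy
Hunk 2: at line 2 remove [diy] add [ouu,cixrd] -> 9 lines: qhbdk lem gtrgq ouu cixrd inw rtn ukv mqyyy
Hunk 3: at line 2 remove [gtrgq,ouu] add [rwpi] -> 8 lines: qhbdk lem rwpi cixrd inw rtn ukv mqyyy
Hunk 4: at line 2 remove [cixrd,inw] add [lmuk] -> 7 lines: qhbdk lem rwpi lmuk rtn ukv mqyyy
Hunk 5: at line 2 remove [rwpi,lmuk] add [qoqyp,obur] -> 7 lines: qhbdk lem qoqyp obur rtn ukv mqyyy
Hunk 6: at line 1 remove [qoqyp,obur,rtn] add [rgpkd,gybh] -> 6 lines: qhbdk lem rgpkd gybh ukv mqyyy
Hunk 7: at line 1 remove [rgpkd,gybh] add [xzwwk,bdib,isl] -> 7 lines: qhbdk lem xzwwk bdib isl ukv mqyyy
Final line 4: bdib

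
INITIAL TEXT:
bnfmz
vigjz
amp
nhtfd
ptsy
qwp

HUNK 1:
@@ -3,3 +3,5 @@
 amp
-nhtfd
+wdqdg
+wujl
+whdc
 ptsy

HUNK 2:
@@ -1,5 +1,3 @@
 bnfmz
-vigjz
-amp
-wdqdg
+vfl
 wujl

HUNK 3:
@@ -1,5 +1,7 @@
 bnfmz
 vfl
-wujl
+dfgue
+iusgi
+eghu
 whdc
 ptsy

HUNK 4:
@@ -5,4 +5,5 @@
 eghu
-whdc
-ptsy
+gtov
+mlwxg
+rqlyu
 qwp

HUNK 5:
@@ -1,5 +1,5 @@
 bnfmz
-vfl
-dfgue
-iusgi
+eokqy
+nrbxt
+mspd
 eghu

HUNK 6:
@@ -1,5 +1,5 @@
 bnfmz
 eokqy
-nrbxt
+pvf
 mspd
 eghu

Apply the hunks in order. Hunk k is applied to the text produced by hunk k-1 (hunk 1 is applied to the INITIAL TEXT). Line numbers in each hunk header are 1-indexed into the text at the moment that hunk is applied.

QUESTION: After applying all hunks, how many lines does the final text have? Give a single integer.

Answer: 9

Derivation:
Hunk 1: at line 3 remove [nhtfd] add [wdqdg,wujl,whdc] -> 8 lines: bnfmz vigjz amp wdqdg wujl whdc ptsy qwp
Hunk 2: at line 1 remove [vigjz,amp,wdqdg] add [vfl] -> 6 lines: bnfmz vfl wujl whdc ptsy qwp
Hunk 3: at line 1 remove [wujl] add [dfgue,iusgi,eghu] -> 8 lines: bnfmz vfl dfgue iusgi eghu whdc ptsy qwp
Hunk 4: at line 5 remove [whdc,ptsy] add [gtov,mlwxg,rqlyu] -> 9 lines: bnfmz vfl dfgue iusgi eghu gtov mlwxg rqlyu qwp
Hunk 5: at line 1 remove [vfl,dfgue,iusgi] add [eokqy,nrbxt,mspd] -> 9 lines: bnfmz eokqy nrbxt mspd eghu gtov mlwxg rqlyu qwp
Hunk 6: at line 1 remove [nrbxt] add [pvf] -> 9 lines: bnfmz eokqy pvf mspd eghu gtov mlwxg rqlyu qwp
Final line count: 9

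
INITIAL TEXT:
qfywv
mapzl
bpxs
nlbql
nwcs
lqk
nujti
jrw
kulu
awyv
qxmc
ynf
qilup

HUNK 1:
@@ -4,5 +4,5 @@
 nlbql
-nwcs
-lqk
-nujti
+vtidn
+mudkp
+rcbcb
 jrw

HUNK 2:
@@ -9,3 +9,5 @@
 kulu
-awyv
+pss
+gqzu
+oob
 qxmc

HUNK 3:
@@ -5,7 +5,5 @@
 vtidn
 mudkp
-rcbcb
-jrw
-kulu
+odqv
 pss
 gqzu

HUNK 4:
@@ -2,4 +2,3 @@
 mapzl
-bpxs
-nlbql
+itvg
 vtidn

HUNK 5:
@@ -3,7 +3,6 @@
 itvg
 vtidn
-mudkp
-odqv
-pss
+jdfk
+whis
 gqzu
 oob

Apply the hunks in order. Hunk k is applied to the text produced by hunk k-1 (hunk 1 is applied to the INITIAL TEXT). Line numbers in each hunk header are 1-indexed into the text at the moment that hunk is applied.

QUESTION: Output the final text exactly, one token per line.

Hunk 1: at line 4 remove [nwcs,lqk,nujti] add [vtidn,mudkp,rcbcb] -> 13 lines: qfywv mapzl bpxs nlbql vtidn mudkp rcbcb jrw kulu awyv qxmc ynf qilup
Hunk 2: at line 9 remove [awyv] add [pss,gqzu,oob] -> 15 lines: qfywv mapzl bpxs nlbql vtidn mudkp rcbcb jrw kulu pss gqzu oob qxmc ynf qilup
Hunk 3: at line 5 remove [rcbcb,jrw,kulu] add [odqv] -> 13 lines: qfywv mapzl bpxs nlbql vtidn mudkp odqv pss gqzu oob qxmc ynf qilup
Hunk 4: at line 2 remove [bpxs,nlbql] add [itvg] -> 12 lines: qfywv mapzl itvg vtidn mudkp odqv pss gqzu oob qxmc ynf qilup
Hunk 5: at line 3 remove [mudkp,odqv,pss] add [jdfk,whis] -> 11 lines: qfywv mapzl itvg vtidn jdfk whis gqzu oob qxmc ynf qilup

Answer: qfywv
mapzl
itvg
vtidn
jdfk
whis
gqzu
oob
qxmc
ynf
qilup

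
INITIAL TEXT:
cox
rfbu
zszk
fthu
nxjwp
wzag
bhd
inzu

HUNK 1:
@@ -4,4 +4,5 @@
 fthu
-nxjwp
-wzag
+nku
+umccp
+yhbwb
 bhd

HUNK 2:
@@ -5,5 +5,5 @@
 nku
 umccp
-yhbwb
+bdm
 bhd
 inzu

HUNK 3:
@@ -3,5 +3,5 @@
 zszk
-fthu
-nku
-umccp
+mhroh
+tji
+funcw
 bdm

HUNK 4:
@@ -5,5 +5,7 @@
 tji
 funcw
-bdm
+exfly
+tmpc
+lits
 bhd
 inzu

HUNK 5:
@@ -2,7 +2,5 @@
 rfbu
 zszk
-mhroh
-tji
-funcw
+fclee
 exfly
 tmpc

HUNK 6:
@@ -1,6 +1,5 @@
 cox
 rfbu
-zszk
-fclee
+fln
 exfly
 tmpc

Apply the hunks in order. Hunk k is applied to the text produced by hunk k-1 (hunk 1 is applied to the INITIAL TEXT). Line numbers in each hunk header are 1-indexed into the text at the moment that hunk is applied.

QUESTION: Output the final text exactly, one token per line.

Hunk 1: at line 4 remove [nxjwp,wzag] add [nku,umccp,yhbwb] -> 9 lines: cox rfbu zszk fthu nku umccp yhbwb bhd inzu
Hunk 2: at line 5 remove [yhbwb] add [bdm] -> 9 lines: cox rfbu zszk fthu nku umccp bdm bhd inzu
Hunk 3: at line 3 remove [fthu,nku,umccp] add [mhroh,tji,funcw] -> 9 lines: cox rfbu zszk mhroh tji funcw bdm bhd inzu
Hunk 4: at line 5 remove [bdm] add [exfly,tmpc,lits] -> 11 lines: cox rfbu zszk mhroh tji funcw exfly tmpc lits bhd inzu
Hunk 5: at line 2 remove [mhroh,tji,funcw] add [fclee] -> 9 lines: cox rfbu zszk fclee exfly tmpc lits bhd inzu
Hunk 6: at line 1 remove [zszk,fclee] add [fln] -> 8 lines: cox rfbu fln exfly tmpc lits bhd inzu

Answer: cox
rfbu
fln
exfly
tmpc
lits
bhd
inzu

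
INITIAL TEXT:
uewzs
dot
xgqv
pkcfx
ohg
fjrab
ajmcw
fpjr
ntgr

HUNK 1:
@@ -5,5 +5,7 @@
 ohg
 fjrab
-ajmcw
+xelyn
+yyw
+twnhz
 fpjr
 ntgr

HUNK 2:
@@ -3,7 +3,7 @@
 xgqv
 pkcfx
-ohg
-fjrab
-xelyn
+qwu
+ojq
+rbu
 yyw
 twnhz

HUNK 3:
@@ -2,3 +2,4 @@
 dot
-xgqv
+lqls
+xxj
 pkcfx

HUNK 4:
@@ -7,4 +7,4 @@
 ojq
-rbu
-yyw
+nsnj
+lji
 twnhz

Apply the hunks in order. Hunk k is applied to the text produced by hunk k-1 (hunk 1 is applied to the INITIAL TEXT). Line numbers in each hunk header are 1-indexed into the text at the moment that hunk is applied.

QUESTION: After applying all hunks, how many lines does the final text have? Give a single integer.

Answer: 12

Derivation:
Hunk 1: at line 5 remove [ajmcw] add [xelyn,yyw,twnhz] -> 11 lines: uewzs dot xgqv pkcfx ohg fjrab xelyn yyw twnhz fpjr ntgr
Hunk 2: at line 3 remove [ohg,fjrab,xelyn] add [qwu,ojq,rbu] -> 11 lines: uewzs dot xgqv pkcfx qwu ojq rbu yyw twnhz fpjr ntgr
Hunk 3: at line 2 remove [xgqv] add [lqls,xxj] -> 12 lines: uewzs dot lqls xxj pkcfx qwu ojq rbu yyw twnhz fpjr ntgr
Hunk 4: at line 7 remove [rbu,yyw] add [nsnj,lji] -> 12 lines: uewzs dot lqls xxj pkcfx qwu ojq nsnj lji twnhz fpjr ntgr
Final line count: 12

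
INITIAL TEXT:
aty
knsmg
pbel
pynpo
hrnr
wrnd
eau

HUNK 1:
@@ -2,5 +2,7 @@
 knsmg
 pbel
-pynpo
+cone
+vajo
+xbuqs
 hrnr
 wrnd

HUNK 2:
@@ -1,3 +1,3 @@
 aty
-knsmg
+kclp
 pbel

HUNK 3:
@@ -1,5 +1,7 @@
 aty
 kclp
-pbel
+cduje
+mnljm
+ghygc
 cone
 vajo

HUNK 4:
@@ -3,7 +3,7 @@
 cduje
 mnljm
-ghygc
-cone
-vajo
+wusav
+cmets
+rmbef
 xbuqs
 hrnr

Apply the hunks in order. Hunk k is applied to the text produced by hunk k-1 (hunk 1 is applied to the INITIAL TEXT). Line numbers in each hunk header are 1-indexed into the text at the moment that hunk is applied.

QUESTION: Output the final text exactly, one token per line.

Answer: aty
kclp
cduje
mnljm
wusav
cmets
rmbef
xbuqs
hrnr
wrnd
eau

Derivation:
Hunk 1: at line 2 remove [pynpo] add [cone,vajo,xbuqs] -> 9 lines: aty knsmg pbel cone vajo xbuqs hrnr wrnd eau
Hunk 2: at line 1 remove [knsmg] add [kclp] -> 9 lines: aty kclp pbel cone vajo xbuqs hrnr wrnd eau
Hunk 3: at line 1 remove [pbel] add [cduje,mnljm,ghygc] -> 11 lines: aty kclp cduje mnljm ghygc cone vajo xbuqs hrnr wrnd eau
Hunk 4: at line 3 remove [ghygc,cone,vajo] add [wusav,cmets,rmbef] -> 11 lines: aty kclp cduje mnljm wusav cmets rmbef xbuqs hrnr wrnd eau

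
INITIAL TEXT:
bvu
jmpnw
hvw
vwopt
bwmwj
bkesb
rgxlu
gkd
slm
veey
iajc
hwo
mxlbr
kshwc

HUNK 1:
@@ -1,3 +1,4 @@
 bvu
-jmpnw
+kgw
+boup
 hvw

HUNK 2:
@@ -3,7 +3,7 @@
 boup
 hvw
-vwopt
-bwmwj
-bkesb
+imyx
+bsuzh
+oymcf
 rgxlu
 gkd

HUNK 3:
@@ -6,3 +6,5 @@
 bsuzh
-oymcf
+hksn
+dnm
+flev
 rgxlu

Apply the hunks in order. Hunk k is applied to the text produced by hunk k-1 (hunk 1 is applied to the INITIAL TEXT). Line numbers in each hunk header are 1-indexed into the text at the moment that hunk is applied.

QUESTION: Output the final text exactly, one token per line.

Answer: bvu
kgw
boup
hvw
imyx
bsuzh
hksn
dnm
flev
rgxlu
gkd
slm
veey
iajc
hwo
mxlbr
kshwc

Derivation:
Hunk 1: at line 1 remove [jmpnw] add [kgw,boup] -> 15 lines: bvu kgw boup hvw vwopt bwmwj bkesb rgxlu gkd slm veey iajc hwo mxlbr kshwc
Hunk 2: at line 3 remove [vwopt,bwmwj,bkesb] add [imyx,bsuzh,oymcf] -> 15 lines: bvu kgw boup hvw imyx bsuzh oymcf rgxlu gkd slm veey iajc hwo mxlbr kshwc
Hunk 3: at line 6 remove [oymcf] add [hksn,dnm,flev] -> 17 lines: bvu kgw boup hvw imyx bsuzh hksn dnm flev rgxlu gkd slm veey iajc hwo mxlbr kshwc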